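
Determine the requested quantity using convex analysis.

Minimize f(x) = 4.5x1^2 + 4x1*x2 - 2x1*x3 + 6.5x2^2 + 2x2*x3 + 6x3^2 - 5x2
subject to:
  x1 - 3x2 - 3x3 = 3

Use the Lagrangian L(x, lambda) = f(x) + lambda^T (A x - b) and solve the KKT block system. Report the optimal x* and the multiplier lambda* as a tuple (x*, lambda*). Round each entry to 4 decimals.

Form the Lagrangian:
  L(x, lambda) = (1/2) x^T Q x + c^T x + lambda^T (A x - b)
Stationarity (grad_x L = 0): Q x + c + A^T lambda = 0.
Primal feasibility: A x = b.

This gives the KKT block system:
  [ Q   A^T ] [ x     ]   [-c ]
  [ A    0  ] [ lambda ] = [ b ]

Solving the linear system:
  x*      = (0.3042, -0.2767, -0.6219)
  lambda* = (-2.8748)
  f(x*)   = 5.004

x* = (0.3042, -0.2767, -0.6219), lambda* = (-2.8748)


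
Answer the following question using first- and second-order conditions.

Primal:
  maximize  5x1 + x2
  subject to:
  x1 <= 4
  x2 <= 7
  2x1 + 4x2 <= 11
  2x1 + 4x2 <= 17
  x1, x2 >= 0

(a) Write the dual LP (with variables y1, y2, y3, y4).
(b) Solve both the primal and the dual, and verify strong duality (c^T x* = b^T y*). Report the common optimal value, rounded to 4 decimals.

The standard primal-dual pair for 'max c^T x s.t. A x <= b, x >= 0' is:
  Dual:  min b^T y  s.t.  A^T y >= c,  y >= 0.

So the dual LP is:
  minimize  4y1 + 7y2 + 11y3 + 17y4
  subject to:
    y1 + 2y3 + 2y4 >= 5
    y2 + 4y3 + 4y4 >= 1
    y1, y2, y3, y4 >= 0

Solving the primal: x* = (4, 0.75).
  primal value c^T x* = 20.75.
Solving the dual: y* = (4.5, 0, 0.25, 0).
  dual value b^T y* = 20.75.
Strong duality: c^T x* = b^T y*. Confirmed.

20.75


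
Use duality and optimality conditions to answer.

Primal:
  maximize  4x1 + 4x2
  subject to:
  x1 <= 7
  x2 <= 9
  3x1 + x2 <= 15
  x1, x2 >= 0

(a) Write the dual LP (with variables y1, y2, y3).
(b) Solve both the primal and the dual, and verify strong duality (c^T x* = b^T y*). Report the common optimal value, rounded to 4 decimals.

The standard primal-dual pair for 'max c^T x s.t. A x <= b, x >= 0' is:
  Dual:  min b^T y  s.t.  A^T y >= c,  y >= 0.

So the dual LP is:
  minimize  7y1 + 9y2 + 15y3
  subject to:
    y1 + 3y3 >= 4
    y2 + y3 >= 4
    y1, y2, y3 >= 0

Solving the primal: x* = (2, 9).
  primal value c^T x* = 44.
Solving the dual: y* = (0, 2.6667, 1.3333).
  dual value b^T y* = 44.
Strong duality: c^T x* = b^T y*. Confirmed.

44


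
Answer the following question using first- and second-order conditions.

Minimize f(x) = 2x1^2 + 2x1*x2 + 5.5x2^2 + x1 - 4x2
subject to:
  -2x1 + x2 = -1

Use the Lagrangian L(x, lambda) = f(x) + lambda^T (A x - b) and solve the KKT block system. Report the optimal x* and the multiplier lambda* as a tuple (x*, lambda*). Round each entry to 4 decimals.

Form the Lagrangian:
  L(x, lambda) = (1/2) x^T Q x + c^T x + lambda^T (A x - b)
Stationarity (grad_x L = 0): Q x + c + A^T lambda = 0.
Primal feasibility: A x = b.

This gives the KKT block system:
  [ Q   A^T ] [ x     ]   [-c ]
  [ A    0  ] [ lambda ] = [ b ]

Solving the linear system:
  x*      = (0.5536, 0.1071)
  lambda* = (1.7143)
  f(x*)   = 0.9196

x* = (0.5536, 0.1071), lambda* = (1.7143)


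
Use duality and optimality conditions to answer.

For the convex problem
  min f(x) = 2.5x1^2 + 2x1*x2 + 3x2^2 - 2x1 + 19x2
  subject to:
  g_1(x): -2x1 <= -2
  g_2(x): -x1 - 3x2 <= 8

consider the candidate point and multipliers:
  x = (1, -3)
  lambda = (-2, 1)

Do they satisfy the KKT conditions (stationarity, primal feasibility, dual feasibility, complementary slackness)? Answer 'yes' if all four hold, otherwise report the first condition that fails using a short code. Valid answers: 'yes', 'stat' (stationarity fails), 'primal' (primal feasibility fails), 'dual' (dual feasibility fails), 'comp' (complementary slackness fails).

Gradient of f: grad f(x) = Q x + c = (-3, 3)
Constraint values g_i(x) = a_i^T x - b_i:
  g_1((1, -3)) = 0
  g_2((1, -3)) = 0
Stationarity residual: grad f(x) + sum_i lambda_i a_i = (0, 0)
  -> stationarity OK
Primal feasibility (all g_i <= 0): OK
Dual feasibility (all lambda_i >= 0): FAILS
Complementary slackness (lambda_i * g_i(x) = 0 for all i): OK

Verdict: the first failing condition is dual_feasibility -> dual.

dual


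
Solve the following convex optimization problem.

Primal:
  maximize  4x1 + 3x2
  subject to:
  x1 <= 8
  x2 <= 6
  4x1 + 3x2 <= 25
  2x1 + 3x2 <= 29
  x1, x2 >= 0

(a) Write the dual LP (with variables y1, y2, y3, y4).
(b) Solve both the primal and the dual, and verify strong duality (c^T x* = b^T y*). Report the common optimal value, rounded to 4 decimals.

The standard primal-dual pair for 'max c^T x s.t. A x <= b, x >= 0' is:
  Dual:  min b^T y  s.t.  A^T y >= c,  y >= 0.

So the dual LP is:
  minimize  8y1 + 6y2 + 25y3 + 29y4
  subject to:
    y1 + 4y3 + 2y4 >= 4
    y2 + 3y3 + 3y4 >= 3
    y1, y2, y3, y4 >= 0

Solving the primal: x* = (6.25, 0).
  primal value c^T x* = 25.
Solving the dual: y* = (0, 0, 1, 0).
  dual value b^T y* = 25.
Strong duality: c^T x* = b^T y*. Confirmed.

25


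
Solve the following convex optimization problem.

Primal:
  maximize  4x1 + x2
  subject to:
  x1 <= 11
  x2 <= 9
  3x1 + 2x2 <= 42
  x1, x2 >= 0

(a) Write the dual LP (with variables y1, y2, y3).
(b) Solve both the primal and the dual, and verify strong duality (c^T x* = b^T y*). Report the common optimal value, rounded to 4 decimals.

The standard primal-dual pair for 'max c^T x s.t. A x <= b, x >= 0' is:
  Dual:  min b^T y  s.t.  A^T y >= c,  y >= 0.

So the dual LP is:
  minimize  11y1 + 9y2 + 42y3
  subject to:
    y1 + 3y3 >= 4
    y2 + 2y3 >= 1
    y1, y2, y3 >= 0

Solving the primal: x* = (11, 4.5).
  primal value c^T x* = 48.5.
Solving the dual: y* = (2.5, 0, 0.5).
  dual value b^T y* = 48.5.
Strong duality: c^T x* = b^T y*. Confirmed.

48.5


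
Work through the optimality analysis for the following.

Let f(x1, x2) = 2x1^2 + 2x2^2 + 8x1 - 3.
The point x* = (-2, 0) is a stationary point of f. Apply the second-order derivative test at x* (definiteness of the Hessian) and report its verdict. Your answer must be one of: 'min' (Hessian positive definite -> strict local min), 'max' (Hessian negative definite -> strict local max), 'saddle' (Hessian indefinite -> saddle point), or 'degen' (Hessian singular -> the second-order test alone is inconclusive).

Compute the Hessian H = grad^2 f:
  H = [[4, 0], [0, 4]]
Verify stationarity: grad f(x*) = H x* + g = (0, 0).
Eigenvalues of H: 4, 4.
Both eigenvalues > 0, so H is positive definite -> x* is a strict local min.

min


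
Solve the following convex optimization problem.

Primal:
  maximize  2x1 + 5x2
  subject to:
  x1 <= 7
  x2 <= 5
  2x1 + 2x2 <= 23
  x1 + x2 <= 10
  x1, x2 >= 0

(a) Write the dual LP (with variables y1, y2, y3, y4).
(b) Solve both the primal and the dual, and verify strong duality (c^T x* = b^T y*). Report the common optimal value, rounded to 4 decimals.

The standard primal-dual pair for 'max c^T x s.t. A x <= b, x >= 0' is:
  Dual:  min b^T y  s.t.  A^T y >= c,  y >= 0.

So the dual LP is:
  minimize  7y1 + 5y2 + 23y3 + 10y4
  subject to:
    y1 + 2y3 + y4 >= 2
    y2 + 2y3 + y4 >= 5
    y1, y2, y3, y4 >= 0

Solving the primal: x* = (5, 5).
  primal value c^T x* = 35.
Solving the dual: y* = (0, 3, 0, 2).
  dual value b^T y* = 35.
Strong duality: c^T x* = b^T y*. Confirmed.

35


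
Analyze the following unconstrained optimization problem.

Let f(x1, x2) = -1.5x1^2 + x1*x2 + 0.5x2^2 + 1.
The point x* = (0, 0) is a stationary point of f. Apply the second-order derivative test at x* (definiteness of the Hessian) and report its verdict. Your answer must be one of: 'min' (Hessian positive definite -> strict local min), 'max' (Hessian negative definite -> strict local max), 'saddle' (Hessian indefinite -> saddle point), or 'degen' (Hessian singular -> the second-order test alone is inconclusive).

Compute the Hessian H = grad^2 f:
  H = [[-3, 1], [1, 1]]
Verify stationarity: grad f(x*) = H x* + g = (0, 0).
Eigenvalues of H: -3.2361, 1.2361.
Eigenvalues have mixed signs, so H is indefinite -> x* is a saddle point.

saddle


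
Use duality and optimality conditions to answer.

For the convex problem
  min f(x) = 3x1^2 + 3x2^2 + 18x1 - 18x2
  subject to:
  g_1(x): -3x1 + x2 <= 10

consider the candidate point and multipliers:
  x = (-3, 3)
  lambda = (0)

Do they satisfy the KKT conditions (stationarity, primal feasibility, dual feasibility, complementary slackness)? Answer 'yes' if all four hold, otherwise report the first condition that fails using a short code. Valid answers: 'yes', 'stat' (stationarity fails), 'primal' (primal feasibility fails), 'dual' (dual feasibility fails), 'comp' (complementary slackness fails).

Gradient of f: grad f(x) = Q x + c = (0, 0)
Constraint values g_i(x) = a_i^T x - b_i:
  g_1((-3, 3)) = 2
Stationarity residual: grad f(x) + sum_i lambda_i a_i = (0, 0)
  -> stationarity OK
Primal feasibility (all g_i <= 0): FAILS
Dual feasibility (all lambda_i >= 0): OK
Complementary slackness (lambda_i * g_i(x) = 0 for all i): OK

Verdict: the first failing condition is primal_feasibility -> primal.

primal


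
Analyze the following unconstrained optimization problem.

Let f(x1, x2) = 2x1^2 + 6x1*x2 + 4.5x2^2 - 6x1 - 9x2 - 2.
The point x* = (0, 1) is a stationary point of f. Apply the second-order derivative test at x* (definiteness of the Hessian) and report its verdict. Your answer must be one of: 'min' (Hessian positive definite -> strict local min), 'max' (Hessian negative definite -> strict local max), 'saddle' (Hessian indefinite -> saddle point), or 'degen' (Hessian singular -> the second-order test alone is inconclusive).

Compute the Hessian H = grad^2 f:
  H = [[4, 6], [6, 9]]
Verify stationarity: grad f(x*) = H x* + g = (0, 0).
Eigenvalues of H: 0, 13.
H has a zero eigenvalue (singular; positive semidefinite but not definite), so H is neither positive definite, negative definite, nor indefinite. The second-order test alone is inconclusive -> degen.
(Indeed, f is constant along the null direction of H through x*, so x* is not a strict local extremum.)

degen


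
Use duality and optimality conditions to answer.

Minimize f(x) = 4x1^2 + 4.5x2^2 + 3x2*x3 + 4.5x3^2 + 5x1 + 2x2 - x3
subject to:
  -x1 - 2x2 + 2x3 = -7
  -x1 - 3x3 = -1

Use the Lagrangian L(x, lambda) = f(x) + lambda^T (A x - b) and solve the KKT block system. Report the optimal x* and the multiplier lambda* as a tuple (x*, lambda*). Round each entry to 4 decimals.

Form the Lagrangian:
  L(x, lambda) = (1/2) x^T Q x + c^T x + lambda^T (A x - b)
Stationarity (grad_x L = 0): Q x + c + A^T lambda = 0.
Primal feasibility: A x = b.

This gives the KKT block system:
  [ Q   A^T ] [ x     ]   [-c ]
  [ A    0  ] [ lambda ] = [ b ]

Solving the linear system:
  x*      = (1.8177, 2.3186, -0.2726)
  lambda* = (11.0246, 8.5172)
  f(x*)   = 49.844

x* = (1.8177, 2.3186, -0.2726), lambda* = (11.0246, 8.5172)


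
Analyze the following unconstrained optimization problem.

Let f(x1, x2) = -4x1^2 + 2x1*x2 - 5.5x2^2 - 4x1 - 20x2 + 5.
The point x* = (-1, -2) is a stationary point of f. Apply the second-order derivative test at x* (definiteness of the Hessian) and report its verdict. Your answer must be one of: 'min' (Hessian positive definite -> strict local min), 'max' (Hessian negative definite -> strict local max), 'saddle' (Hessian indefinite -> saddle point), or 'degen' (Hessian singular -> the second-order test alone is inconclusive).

Compute the Hessian H = grad^2 f:
  H = [[-8, 2], [2, -11]]
Verify stationarity: grad f(x*) = H x* + g = (0, 0).
Eigenvalues of H: -12, -7.
Both eigenvalues < 0, so H is negative definite -> x* is a strict local max.

max


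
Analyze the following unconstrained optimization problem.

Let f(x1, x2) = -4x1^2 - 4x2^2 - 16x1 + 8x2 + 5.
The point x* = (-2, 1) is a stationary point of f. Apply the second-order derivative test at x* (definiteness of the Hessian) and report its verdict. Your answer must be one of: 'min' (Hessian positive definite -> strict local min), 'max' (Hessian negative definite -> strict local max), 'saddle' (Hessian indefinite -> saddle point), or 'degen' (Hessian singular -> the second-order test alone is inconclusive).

Compute the Hessian H = grad^2 f:
  H = [[-8, 0], [0, -8]]
Verify stationarity: grad f(x*) = H x* + g = (0, 0).
Eigenvalues of H: -8, -8.
Both eigenvalues < 0, so H is negative definite -> x* is a strict local max.

max


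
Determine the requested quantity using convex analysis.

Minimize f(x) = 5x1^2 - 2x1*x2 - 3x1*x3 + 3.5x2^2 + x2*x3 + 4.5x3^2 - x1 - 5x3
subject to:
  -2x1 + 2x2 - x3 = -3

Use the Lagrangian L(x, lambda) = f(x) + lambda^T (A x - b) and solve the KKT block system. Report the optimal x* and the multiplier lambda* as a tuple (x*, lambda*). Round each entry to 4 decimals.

Form the Lagrangian:
  L(x, lambda) = (1/2) x^T Q x + c^T x + lambda^T (A x - b)
Stationarity (grad_x L = 0): Q x + c + A^T lambda = 0.
Primal feasibility: A x = b.

This gives the KKT block system:
  [ Q   A^T ] [ x     ]   [-c ]
  [ A    0  ] [ lambda ] = [ b ]

Solving the linear system:
  x*      = (0.6164, -0.3967, 0.9738)
  lambda* = (1.518)
  f(x*)   = -0.4656

x* = (0.6164, -0.3967, 0.9738), lambda* = (1.518)


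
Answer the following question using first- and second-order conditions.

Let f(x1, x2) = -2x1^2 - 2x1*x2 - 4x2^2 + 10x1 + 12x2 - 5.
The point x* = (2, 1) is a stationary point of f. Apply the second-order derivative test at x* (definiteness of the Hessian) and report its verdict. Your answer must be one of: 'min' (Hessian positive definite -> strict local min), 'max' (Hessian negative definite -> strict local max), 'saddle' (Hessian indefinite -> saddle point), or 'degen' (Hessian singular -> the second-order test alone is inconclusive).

Compute the Hessian H = grad^2 f:
  H = [[-4, -2], [-2, -8]]
Verify stationarity: grad f(x*) = H x* + g = (0, 0).
Eigenvalues of H: -8.8284, -3.1716.
Both eigenvalues < 0, so H is negative definite -> x* is a strict local max.

max


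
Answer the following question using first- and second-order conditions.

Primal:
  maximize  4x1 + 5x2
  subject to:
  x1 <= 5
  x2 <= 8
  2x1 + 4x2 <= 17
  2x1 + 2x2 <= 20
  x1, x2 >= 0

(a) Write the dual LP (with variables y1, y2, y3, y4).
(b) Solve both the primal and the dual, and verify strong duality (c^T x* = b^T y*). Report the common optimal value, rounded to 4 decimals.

The standard primal-dual pair for 'max c^T x s.t. A x <= b, x >= 0' is:
  Dual:  min b^T y  s.t.  A^T y >= c,  y >= 0.

So the dual LP is:
  minimize  5y1 + 8y2 + 17y3 + 20y4
  subject to:
    y1 + 2y3 + 2y4 >= 4
    y2 + 4y3 + 2y4 >= 5
    y1, y2, y3, y4 >= 0

Solving the primal: x* = (5, 1.75).
  primal value c^T x* = 28.75.
Solving the dual: y* = (1.5, 0, 1.25, 0).
  dual value b^T y* = 28.75.
Strong duality: c^T x* = b^T y*. Confirmed.

28.75


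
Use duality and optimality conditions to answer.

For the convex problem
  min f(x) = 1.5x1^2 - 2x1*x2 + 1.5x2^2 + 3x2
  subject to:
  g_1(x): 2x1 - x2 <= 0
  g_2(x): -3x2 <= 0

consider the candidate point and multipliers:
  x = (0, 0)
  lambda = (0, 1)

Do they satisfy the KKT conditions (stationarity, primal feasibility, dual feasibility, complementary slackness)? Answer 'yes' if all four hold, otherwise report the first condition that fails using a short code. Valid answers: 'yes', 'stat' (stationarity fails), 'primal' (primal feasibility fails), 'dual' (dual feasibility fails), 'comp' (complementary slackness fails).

Gradient of f: grad f(x) = Q x + c = (0, 3)
Constraint values g_i(x) = a_i^T x - b_i:
  g_1((0, 0)) = 0
  g_2((0, 0)) = 0
Stationarity residual: grad f(x) + sum_i lambda_i a_i = (0, 0)
  -> stationarity OK
Primal feasibility (all g_i <= 0): OK
Dual feasibility (all lambda_i >= 0): OK
Complementary slackness (lambda_i * g_i(x) = 0 for all i): OK

Verdict: yes, KKT holds.

yes


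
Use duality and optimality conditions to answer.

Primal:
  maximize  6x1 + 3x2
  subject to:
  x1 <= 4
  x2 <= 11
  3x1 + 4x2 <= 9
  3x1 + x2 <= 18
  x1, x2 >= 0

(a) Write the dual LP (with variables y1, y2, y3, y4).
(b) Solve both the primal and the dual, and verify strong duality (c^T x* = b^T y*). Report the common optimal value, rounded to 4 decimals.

The standard primal-dual pair for 'max c^T x s.t. A x <= b, x >= 0' is:
  Dual:  min b^T y  s.t.  A^T y >= c,  y >= 0.

So the dual LP is:
  minimize  4y1 + 11y2 + 9y3 + 18y4
  subject to:
    y1 + 3y3 + 3y4 >= 6
    y2 + 4y3 + y4 >= 3
    y1, y2, y3, y4 >= 0

Solving the primal: x* = (3, 0).
  primal value c^T x* = 18.
Solving the dual: y* = (0, 0, 2, 0).
  dual value b^T y* = 18.
Strong duality: c^T x* = b^T y*. Confirmed.

18


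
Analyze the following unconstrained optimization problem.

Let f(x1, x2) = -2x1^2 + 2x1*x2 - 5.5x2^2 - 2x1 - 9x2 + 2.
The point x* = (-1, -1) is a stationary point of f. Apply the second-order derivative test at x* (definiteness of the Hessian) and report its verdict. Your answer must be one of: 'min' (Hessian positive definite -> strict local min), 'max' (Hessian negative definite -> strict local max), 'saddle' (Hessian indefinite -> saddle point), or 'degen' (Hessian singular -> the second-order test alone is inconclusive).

Compute the Hessian H = grad^2 f:
  H = [[-4, 2], [2, -11]]
Verify stationarity: grad f(x*) = H x* + g = (0, 0).
Eigenvalues of H: -11.5311, -3.4689.
Both eigenvalues < 0, so H is negative definite -> x* is a strict local max.

max


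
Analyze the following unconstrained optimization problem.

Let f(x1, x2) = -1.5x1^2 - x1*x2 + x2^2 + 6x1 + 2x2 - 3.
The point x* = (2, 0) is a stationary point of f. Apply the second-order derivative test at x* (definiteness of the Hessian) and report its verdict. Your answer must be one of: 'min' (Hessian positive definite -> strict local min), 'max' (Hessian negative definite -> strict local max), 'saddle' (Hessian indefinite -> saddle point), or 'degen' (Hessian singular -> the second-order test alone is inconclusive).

Compute the Hessian H = grad^2 f:
  H = [[-3, -1], [-1, 2]]
Verify stationarity: grad f(x*) = H x* + g = (0, 0).
Eigenvalues of H: -3.1926, 2.1926.
Eigenvalues have mixed signs, so H is indefinite -> x* is a saddle point.

saddle


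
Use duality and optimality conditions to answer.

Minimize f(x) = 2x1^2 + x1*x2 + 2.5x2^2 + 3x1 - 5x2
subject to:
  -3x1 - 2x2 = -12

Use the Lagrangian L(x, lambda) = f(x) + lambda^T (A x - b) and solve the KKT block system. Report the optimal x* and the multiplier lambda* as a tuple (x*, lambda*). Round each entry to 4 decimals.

Form the Lagrangian:
  L(x, lambda) = (1/2) x^T Q x + c^T x + lambda^T (A x - b)
Stationarity (grad_x L = 0): Q x + c + A^T lambda = 0.
Primal feasibility: A x = b.

This gives the KKT block system:
  [ Q   A^T ] [ x     ]   [-c ]
  [ A    0  ] [ lambda ] = [ b ]

Solving the linear system:
  x*      = (2.3265, 2.5102)
  lambda* = (4.9388)
  f(x*)   = 26.8469

x* = (2.3265, 2.5102), lambda* = (4.9388)


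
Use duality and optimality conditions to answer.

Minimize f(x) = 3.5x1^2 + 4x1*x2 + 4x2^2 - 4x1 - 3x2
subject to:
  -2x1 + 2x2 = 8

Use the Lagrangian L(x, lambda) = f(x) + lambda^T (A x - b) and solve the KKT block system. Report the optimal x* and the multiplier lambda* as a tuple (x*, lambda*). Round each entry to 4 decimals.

Form the Lagrangian:
  L(x, lambda) = (1/2) x^T Q x + c^T x + lambda^T (A x - b)
Stationarity (grad_x L = 0): Q x + c + A^T lambda = 0.
Primal feasibility: A x = b.

This gives the KKT block system:
  [ Q   A^T ] [ x     ]   [-c ]
  [ A    0  ] [ lambda ] = [ b ]

Solving the linear system:
  x*      = (-1.7826, 2.2174)
  lambda* = (-3.8043)
  f(x*)   = 15.4565

x* = (-1.7826, 2.2174), lambda* = (-3.8043)


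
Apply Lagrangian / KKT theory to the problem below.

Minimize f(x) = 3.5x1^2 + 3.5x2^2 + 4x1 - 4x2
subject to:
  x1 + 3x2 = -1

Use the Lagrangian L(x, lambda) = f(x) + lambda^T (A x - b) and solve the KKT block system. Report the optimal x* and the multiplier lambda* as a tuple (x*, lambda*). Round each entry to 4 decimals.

Form the Lagrangian:
  L(x, lambda) = (1/2) x^T Q x + c^T x + lambda^T (A x - b)
Stationarity (grad_x L = 0): Q x + c + A^T lambda = 0.
Primal feasibility: A x = b.

This gives the KKT block system:
  [ Q   A^T ] [ x     ]   [-c ]
  [ A    0  ] [ lambda ] = [ b ]

Solving the linear system:
  x*      = (-0.7857, -0.0714)
  lambda* = (1.5)
  f(x*)   = -0.6786

x* = (-0.7857, -0.0714), lambda* = (1.5)


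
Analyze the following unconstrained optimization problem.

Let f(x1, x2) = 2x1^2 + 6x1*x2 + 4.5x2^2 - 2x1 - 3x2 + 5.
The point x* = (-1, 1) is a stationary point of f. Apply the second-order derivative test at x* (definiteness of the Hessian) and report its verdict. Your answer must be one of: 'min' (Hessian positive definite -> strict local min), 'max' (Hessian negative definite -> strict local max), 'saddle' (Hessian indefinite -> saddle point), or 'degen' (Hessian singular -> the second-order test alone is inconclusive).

Compute the Hessian H = grad^2 f:
  H = [[4, 6], [6, 9]]
Verify stationarity: grad f(x*) = H x* + g = (0, 0).
Eigenvalues of H: 0, 13.
H has a zero eigenvalue (singular; positive semidefinite but not definite), so H is neither positive definite, negative definite, nor indefinite. The second-order test alone is inconclusive -> degen.
(Indeed, f is constant along the null direction of H through x*, so x* is not a strict local extremum.)

degen


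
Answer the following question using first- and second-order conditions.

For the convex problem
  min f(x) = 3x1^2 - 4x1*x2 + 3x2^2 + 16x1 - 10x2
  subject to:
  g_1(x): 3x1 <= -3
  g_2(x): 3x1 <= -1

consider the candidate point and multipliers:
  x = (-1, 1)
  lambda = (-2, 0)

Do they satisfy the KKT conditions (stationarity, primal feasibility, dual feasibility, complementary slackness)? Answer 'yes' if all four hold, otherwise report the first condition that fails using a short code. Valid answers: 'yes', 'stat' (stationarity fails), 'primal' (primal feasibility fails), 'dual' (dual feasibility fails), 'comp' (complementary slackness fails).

Gradient of f: grad f(x) = Q x + c = (6, 0)
Constraint values g_i(x) = a_i^T x - b_i:
  g_1((-1, 1)) = 0
  g_2((-1, 1)) = -2
Stationarity residual: grad f(x) + sum_i lambda_i a_i = (0, 0)
  -> stationarity OK
Primal feasibility (all g_i <= 0): OK
Dual feasibility (all lambda_i >= 0): FAILS
Complementary slackness (lambda_i * g_i(x) = 0 for all i): OK

Verdict: the first failing condition is dual_feasibility -> dual.

dual


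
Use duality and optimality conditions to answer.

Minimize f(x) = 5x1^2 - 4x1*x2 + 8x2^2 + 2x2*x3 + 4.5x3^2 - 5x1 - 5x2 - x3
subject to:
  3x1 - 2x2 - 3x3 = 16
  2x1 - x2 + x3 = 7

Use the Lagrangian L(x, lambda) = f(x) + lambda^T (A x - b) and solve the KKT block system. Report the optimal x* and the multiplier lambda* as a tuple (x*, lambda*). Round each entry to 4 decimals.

Form the Lagrangian:
  L(x, lambda) = (1/2) x^T Q x + c^T x + lambda^T (A x - b)
Stationarity (grad_x L = 0): Q x + c + A^T lambda = 0.
Primal feasibility: A x = b.

This gives the KKT block system:
  [ Q   A^T ] [ x     ]   [-c ]
  [ A    0  ] [ lambda ] = [ b ]

Solving the linear system:
  x*      = (4.2079, 0.1743, -1.2416)
  lambda* = (-6.6704, -8.1855)
  f(x*)   = 71.6777

x* = (4.2079, 0.1743, -1.2416), lambda* = (-6.6704, -8.1855)


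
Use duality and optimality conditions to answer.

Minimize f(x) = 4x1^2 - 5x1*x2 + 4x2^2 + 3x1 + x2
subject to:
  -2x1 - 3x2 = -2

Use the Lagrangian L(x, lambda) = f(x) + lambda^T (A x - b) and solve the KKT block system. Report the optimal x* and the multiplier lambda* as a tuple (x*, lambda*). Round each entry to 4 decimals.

Form the Lagrangian:
  L(x, lambda) = (1/2) x^T Q x + c^T x + lambda^T (A x - b)
Stationarity (grad_x L = 0): Q x + c + A^T lambda = 0.
Primal feasibility: A x = b.

This gives the KKT block system:
  [ Q   A^T ] [ x     ]   [-c ]
  [ A    0  ] [ lambda ] = [ b ]

Solving the linear system:
  x*      = (0.25, 0.5)
  lambda* = (1.25)
  f(x*)   = 1.875

x* = (0.25, 0.5), lambda* = (1.25)


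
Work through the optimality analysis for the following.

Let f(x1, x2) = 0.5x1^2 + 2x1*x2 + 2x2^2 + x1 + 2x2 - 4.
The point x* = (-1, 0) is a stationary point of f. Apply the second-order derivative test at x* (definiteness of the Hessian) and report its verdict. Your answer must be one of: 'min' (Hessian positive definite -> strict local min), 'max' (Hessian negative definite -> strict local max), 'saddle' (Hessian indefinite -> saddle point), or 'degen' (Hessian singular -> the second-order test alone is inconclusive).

Compute the Hessian H = grad^2 f:
  H = [[1, 2], [2, 4]]
Verify stationarity: grad f(x*) = H x* + g = (0, 0).
Eigenvalues of H: 0, 5.
H has a zero eigenvalue (singular; positive semidefinite but not definite), so H is neither positive definite, negative definite, nor indefinite. The second-order test alone is inconclusive -> degen.
(Indeed, f is constant along the null direction of H through x*, so x* is not a strict local extremum.)

degen


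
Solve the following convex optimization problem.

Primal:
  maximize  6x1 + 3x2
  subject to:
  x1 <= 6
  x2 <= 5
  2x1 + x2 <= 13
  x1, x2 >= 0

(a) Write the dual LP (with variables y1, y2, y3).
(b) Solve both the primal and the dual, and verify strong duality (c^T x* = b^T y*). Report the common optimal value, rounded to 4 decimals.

The standard primal-dual pair for 'max c^T x s.t. A x <= b, x >= 0' is:
  Dual:  min b^T y  s.t.  A^T y >= c,  y >= 0.

So the dual LP is:
  minimize  6y1 + 5y2 + 13y3
  subject to:
    y1 + 2y3 >= 6
    y2 + y3 >= 3
    y1, y2, y3 >= 0

Solving the primal: x* = (4, 5).
  primal value c^T x* = 39.
Solving the dual: y* = (0, 0, 3).
  dual value b^T y* = 39.
Strong duality: c^T x* = b^T y*. Confirmed.

39


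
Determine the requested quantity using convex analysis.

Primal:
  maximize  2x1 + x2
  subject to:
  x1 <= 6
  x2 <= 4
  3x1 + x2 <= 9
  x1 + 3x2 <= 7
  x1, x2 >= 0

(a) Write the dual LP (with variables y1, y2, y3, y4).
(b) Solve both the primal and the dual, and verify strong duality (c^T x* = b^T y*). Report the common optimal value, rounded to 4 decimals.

The standard primal-dual pair for 'max c^T x s.t. A x <= b, x >= 0' is:
  Dual:  min b^T y  s.t.  A^T y >= c,  y >= 0.

So the dual LP is:
  minimize  6y1 + 4y2 + 9y3 + 7y4
  subject to:
    y1 + 3y3 + y4 >= 2
    y2 + y3 + 3y4 >= 1
    y1, y2, y3, y4 >= 0

Solving the primal: x* = (2.5, 1.5).
  primal value c^T x* = 6.5.
Solving the dual: y* = (0, 0, 0.625, 0.125).
  dual value b^T y* = 6.5.
Strong duality: c^T x* = b^T y*. Confirmed.

6.5


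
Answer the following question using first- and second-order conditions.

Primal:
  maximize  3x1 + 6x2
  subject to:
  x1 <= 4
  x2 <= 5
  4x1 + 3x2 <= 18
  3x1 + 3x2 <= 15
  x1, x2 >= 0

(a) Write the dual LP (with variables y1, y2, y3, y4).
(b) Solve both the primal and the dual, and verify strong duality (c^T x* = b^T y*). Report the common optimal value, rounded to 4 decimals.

The standard primal-dual pair for 'max c^T x s.t. A x <= b, x >= 0' is:
  Dual:  min b^T y  s.t.  A^T y >= c,  y >= 0.

So the dual LP is:
  minimize  4y1 + 5y2 + 18y3 + 15y4
  subject to:
    y1 + 4y3 + 3y4 >= 3
    y2 + 3y3 + 3y4 >= 6
    y1, y2, y3, y4 >= 0

Solving the primal: x* = (0, 5).
  primal value c^T x* = 30.
Solving the dual: y* = (0, 3, 0, 1).
  dual value b^T y* = 30.
Strong duality: c^T x* = b^T y*. Confirmed.

30


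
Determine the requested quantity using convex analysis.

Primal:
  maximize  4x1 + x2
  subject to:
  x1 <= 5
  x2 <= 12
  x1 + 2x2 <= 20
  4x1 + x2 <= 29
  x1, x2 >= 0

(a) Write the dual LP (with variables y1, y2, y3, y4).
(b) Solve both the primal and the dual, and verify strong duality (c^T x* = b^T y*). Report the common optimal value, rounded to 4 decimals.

The standard primal-dual pair for 'max c^T x s.t. A x <= b, x >= 0' is:
  Dual:  min b^T y  s.t.  A^T y >= c,  y >= 0.

So the dual LP is:
  minimize  5y1 + 12y2 + 20y3 + 29y4
  subject to:
    y1 + y3 + 4y4 >= 4
    y2 + 2y3 + y4 >= 1
    y1, y2, y3, y4 >= 0

Solving the primal: x* = (5, 7.5).
  primal value c^T x* = 27.5.
Solving the dual: y* = (3.5, 0, 0.5, 0).
  dual value b^T y* = 27.5.
Strong duality: c^T x* = b^T y*. Confirmed.

27.5


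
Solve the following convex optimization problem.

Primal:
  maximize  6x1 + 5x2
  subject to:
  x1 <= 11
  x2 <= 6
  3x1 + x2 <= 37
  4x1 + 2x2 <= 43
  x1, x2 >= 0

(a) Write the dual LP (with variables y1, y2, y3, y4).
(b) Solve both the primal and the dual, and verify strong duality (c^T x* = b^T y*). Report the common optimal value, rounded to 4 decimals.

The standard primal-dual pair for 'max c^T x s.t. A x <= b, x >= 0' is:
  Dual:  min b^T y  s.t.  A^T y >= c,  y >= 0.

So the dual LP is:
  minimize  11y1 + 6y2 + 37y3 + 43y4
  subject to:
    y1 + 3y3 + 4y4 >= 6
    y2 + y3 + 2y4 >= 5
    y1, y2, y3, y4 >= 0

Solving the primal: x* = (7.75, 6).
  primal value c^T x* = 76.5.
Solving the dual: y* = (0, 2, 0, 1.5).
  dual value b^T y* = 76.5.
Strong duality: c^T x* = b^T y*. Confirmed.

76.5


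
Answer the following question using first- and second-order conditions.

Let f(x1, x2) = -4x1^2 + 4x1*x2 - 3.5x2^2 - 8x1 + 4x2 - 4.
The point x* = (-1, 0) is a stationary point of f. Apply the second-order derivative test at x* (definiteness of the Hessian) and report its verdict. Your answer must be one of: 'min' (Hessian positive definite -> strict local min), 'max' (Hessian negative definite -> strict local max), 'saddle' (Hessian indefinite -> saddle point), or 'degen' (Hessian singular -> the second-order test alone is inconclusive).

Compute the Hessian H = grad^2 f:
  H = [[-8, 4], [4, -7]]
Verify stationarity: grad f(x*) = H x* + g = (0, 0).
Eigenvalues of H: -11.5311, -3.4689.
Both eigenvalues < 0, so H is negative definite -> x* is a strict local max.

max


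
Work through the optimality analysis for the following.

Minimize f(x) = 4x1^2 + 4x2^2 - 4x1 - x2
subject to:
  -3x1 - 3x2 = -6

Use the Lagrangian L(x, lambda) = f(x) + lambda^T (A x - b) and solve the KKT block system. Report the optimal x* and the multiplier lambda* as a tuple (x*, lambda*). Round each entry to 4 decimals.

Form the Lagrangian:
  L(x, lambda) = (1/2) x^T Q x + c^T x + lambda^T (A x - b)
Stationarity (grad_x L = 0): Q x + c + A^T lambda = 0.
Primal feasibility: A x = b.

This gives the KKT block system:
  [ Q   A^T ] [ x     ]   [-c ]
  [ A    0  ] [ lambda ] = [ b ]

Solving the linear system:
  x*      = (1.1875, 0.8125)
  lambda* = (1.8333)
  f(x*)   = 2.7188

x* = (1.1875, 0.8125), lambda* = (1.8333)


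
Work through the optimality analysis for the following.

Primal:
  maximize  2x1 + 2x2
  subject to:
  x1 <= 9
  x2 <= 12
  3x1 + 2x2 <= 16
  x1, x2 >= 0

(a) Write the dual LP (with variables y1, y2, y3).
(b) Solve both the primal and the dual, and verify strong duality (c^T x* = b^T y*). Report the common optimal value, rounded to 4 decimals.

The standard primal-dual pair for 'max c^T x s.t. A x <= b, x >= 0' is:
  Dual:  min b^T y  s.t.  A^T y >= c,  y >= 0.

So the dual LP is:
  minimize  9y1 + 12y2 + 16y3
  subject to:
    y1 + 3y3 >= 2
    y2 + 2y3 >= 2
    y1, y2, y3 >= 0

Solving the primal: x* = (0, 8).
  primal value c^T x* = 16.
Solving the dual: y* = (0, 0, 1).
  dual value b^T y* = 16.
Strong duality: c^T x* = b^T y*. Confirmed.

16


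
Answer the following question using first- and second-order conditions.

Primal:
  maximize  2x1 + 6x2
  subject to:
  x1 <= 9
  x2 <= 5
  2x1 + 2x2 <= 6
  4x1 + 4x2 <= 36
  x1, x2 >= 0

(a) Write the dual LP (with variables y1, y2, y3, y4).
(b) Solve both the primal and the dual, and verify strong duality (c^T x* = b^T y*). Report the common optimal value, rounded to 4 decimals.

The standard primal-dual pair for 'max c^T x s.t. A x <= b, x >= 0' is:
  Dual:  min b^T y  s.t.  A^T y >= c,  y >= 0.

So the dual LP is:
  minimize  9y1 + 5y2 + 6y3 + 36y4
  subject to:
    y1 + 2y3 + 4y4 >= 2
    y2 + 2y3 + 4y4 >= 6
    y1, y2, y3, y4 >= 0

Solving the primal: x* = (0, 3).
  primal value c^T x* = 18.
Solving the dual: y* = (0, 0, 3, 0).
  dual value b^T y* = 18.
Strong duality: c^T x* = b^T y*. Confirmed.

18


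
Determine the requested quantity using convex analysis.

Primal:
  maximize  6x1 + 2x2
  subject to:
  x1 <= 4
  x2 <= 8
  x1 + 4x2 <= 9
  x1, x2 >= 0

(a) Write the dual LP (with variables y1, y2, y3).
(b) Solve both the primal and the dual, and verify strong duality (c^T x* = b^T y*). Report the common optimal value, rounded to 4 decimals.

The standard primal-dual pair for 'max c^T x s.t. A x <= b, x >= 0' is:
  Dual:  min b^T y  s.t.  A^T y >= c,  y >= 0.

So the dual LP is:
  minimize  4y1 + 8y2 + 9y3
  subject to:
    y1 + y3 >= 6
    y2 + 4y3 >= 2
    y1, y2, y3 >= 0

Solving the primal: x* = (4, 1.25).
  primal value c^T x* = 26.5.
Solving the dual: y* = (5.5, 0, 0.5).
  dual value b^T y* = 26.5.
Strong duality: c^T x* = b^T y*. Confirmed.

26.5


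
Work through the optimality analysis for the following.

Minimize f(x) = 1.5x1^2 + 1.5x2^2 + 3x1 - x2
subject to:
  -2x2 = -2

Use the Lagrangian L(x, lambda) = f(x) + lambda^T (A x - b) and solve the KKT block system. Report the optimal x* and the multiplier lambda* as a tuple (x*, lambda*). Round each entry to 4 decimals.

Form the Lagrangian:
  L(x, lambda) = (1/2) x^T Q x + c^T x + lambda^T (A x - b)
Stationarity (grad_x L = 0): Q x + c + A^T lambda = 0.
Primal feasibility: A x = b.

This gives the KKT block system:
  [ Q   A^T ] [ x     ]   [-c ]
  [ A    0  ] [ lambda ] = [ b ]

Solving the linear system:
  x*      = (-1, 1)
  lambda* = (1)
  f(x*)   = -1

x* = (-1, 1), lambda* = (1)


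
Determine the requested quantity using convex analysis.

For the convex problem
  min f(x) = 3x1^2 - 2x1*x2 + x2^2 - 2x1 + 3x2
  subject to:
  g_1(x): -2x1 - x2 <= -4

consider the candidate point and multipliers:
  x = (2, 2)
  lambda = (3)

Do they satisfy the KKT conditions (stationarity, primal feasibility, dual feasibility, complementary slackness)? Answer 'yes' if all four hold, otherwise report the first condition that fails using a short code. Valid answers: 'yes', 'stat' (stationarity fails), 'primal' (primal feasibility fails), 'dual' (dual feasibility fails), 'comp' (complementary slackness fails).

Gradient of f: grad f(x) = Q x + c = (6, 3)
Constraint values g_i(x) = a_i^T x - b_i:
  g_1((2, 2)) = -2
Stationarity residual: grad f(x) + sum_i lambda_i a_i = (0, 0)
  -> stationarity OK
Primal feasibility (all g_i <= 0): OK
Dual feasibility (all lambda_i >= 0): OK
Complementary slackness (lambda_i * g_i(x) = 0 for all i): FAILS

Verdict: the first failing condition is complementary_slackness -> comp.

comp


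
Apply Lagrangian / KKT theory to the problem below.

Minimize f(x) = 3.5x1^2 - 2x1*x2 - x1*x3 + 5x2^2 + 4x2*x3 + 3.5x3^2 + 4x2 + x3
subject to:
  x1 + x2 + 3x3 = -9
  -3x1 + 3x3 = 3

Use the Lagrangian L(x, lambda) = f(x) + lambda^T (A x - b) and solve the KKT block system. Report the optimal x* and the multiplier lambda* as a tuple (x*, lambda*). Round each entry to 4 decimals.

Form the Lagrangian:
  L(x, lambda) = (1/2) x^T Q x + c^T x + lambda^T (A x - b)
Stationarity (grad_x L = 0): Q x + c + A^T lambda = 0.
Primal feasibility: A x = b.

This gives the KKT block system:
  [ Q   A^T ] [ x     ]   [-c ]
  [ A    0  ] [ lambda ] = [ b ]

Solving the linear system:
  x*      = (-2.7628, -0.9487, -1.7628)
  lambda* = (7.0128, -2.8889)
  f(x*)   = 33.1122

x* = (-2.7628, -0.9487, -1.7628), lambda* = (7.0128, -2.8889)


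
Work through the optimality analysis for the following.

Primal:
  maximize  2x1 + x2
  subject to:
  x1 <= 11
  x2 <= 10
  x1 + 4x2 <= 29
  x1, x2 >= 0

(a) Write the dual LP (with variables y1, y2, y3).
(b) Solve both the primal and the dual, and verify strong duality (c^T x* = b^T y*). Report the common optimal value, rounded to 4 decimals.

The standard primal-dual pair for 'max c^T x s.t. A x <= b, x >= 0' is:
  Dual:  min b^T y  s.t.  A^T y >= c,  y >= 0.

So the dual LP is:
  minimize  11y1 + 10y2 + 29y3
  subject to:
    y1 + y3 >= 2
    y2 + 4y3 >= 1
    y1, y2, y3 >= 0

Solving the primal: x* = (11, 4.5).
  primal value c^T x* = 26.5.
Solving the dual: y* = (1.75, 0, 0.25).
  dual value b^T y* = 26.5.
Strong duality: c^T x* = b^T y*. Confirmed.

26.5


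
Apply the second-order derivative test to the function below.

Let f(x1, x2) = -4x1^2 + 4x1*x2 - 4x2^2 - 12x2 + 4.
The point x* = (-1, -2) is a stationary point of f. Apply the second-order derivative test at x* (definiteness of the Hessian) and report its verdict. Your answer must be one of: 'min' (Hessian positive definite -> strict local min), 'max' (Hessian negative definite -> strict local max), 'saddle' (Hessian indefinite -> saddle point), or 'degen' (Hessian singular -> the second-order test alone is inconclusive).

Compute the Hessian H = grad^2 f:
  H = [[-8, 4], [4, -8]]
Verify stationarity: grad f(x*) = H x* + g = (0, 0).
Eigenvalues of H: -12, -4.
Both eigenvalues < 0, so H is negative definite -> x* is a strict local max.

max


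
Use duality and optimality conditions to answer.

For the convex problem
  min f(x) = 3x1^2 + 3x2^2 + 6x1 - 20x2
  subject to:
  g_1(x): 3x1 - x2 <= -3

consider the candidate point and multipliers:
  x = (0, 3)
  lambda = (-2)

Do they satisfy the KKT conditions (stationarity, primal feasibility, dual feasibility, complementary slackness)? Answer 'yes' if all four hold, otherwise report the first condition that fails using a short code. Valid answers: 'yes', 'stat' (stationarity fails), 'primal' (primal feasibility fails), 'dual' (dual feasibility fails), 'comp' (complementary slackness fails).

Gradient of f: grad f(x) = Q x + c = (6, -2)
Constraint values g_i(x) = a_i^T x - b_i:
  g_1((0, 3)) = 0
Stationarity residual: grad f(x) + sum_i lambda_i a_i = (0, 0)
  -> stationarity OK
Primal feasibility (all g_i <= 0): OK
Dual feasibility (all lambda_i >= 0): FAILS
Complementary slackness (lambda_i * g_i(x) = 0 for all i): OK

Verdict: the first failing condition is dual_feasibility -> dual.

dual


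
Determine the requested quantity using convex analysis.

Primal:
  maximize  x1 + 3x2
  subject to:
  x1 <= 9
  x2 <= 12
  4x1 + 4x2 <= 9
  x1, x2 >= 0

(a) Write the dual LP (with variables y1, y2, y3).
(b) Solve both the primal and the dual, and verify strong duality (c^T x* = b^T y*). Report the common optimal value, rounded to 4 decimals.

The standard primal-dual pair for 'max c^T x s.t. A x <= b, x >= 0' is:
  Dual:  min b^T y  s.t.  A^T y >= c,  y >= 0.

So the dual LP is:
  minimize  9y1 + 12y2 + 9y3
  subject to:
    y1 + 4y3 >= 1
    y2 + 4y3 >= 3
    y1, y2, y3 >= 0

Solving the primal: x* = (0, 2.25).
  primal value c^T x* = 6.75.
Solving the dual: y* = (0, 0, 0.75).
  dual value b^T y* = 6.75.
Strong duality: c^T x* = b^T y*. Confirmed.

6.75


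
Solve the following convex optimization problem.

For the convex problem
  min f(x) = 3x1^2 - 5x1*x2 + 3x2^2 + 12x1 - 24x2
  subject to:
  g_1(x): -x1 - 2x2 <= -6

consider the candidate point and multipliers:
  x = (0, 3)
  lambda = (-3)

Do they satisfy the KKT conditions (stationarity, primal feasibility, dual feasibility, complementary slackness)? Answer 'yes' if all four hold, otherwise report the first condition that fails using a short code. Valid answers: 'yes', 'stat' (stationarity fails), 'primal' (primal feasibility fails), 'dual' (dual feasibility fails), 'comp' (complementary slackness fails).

Gradient of f: grad f(x) = Q x + c = (-3, -6)
Constraint values g_i(x) = a_i^T x - b_i:
  g_1((0, 3)) = 0
Stationarity residual: grad f(x) + sum_i lambda_i a_i = (0, 0)
  -> stationarity OK
Primal feasibility (all g_i <= 0): OK
Dual feasibility (all lambda_i >= 0): FAILS
Complementary slackness (lambda_i * g_i(x) = 0 for all i): OK

Verdict: the first failing condition is dual_feasibility -> dual.

dual


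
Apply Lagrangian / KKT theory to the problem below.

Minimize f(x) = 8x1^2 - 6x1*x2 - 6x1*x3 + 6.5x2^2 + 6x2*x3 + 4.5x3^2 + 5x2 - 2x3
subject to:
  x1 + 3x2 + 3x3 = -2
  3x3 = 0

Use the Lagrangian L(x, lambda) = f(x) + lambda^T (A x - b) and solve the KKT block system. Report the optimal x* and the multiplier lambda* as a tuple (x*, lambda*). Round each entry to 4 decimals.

Form the Lagrangian:
  L(x, lambda) = (1/2) x^T Q x + c^T x + lambda^T (A x - b)
Stationarity (grad_x L = 0): Q x + c + A^T lambda = 0.
Primal feasibility: A x = b.

This gives the KKT block system:
  [ Q   A^T ] [ x     ]   [-c ]
  [ A    0  ] [ lambda ] = [ b ]

Solving the linear system:
  x*      = (-0.2435, -0.5855, 0)
  lambda* = (0.3834, 0.9672)
  f(x*)   = -1.0803

x* = (-0.2435, -0.5855, 0), lambda* = (0.3834, 0.9672)
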